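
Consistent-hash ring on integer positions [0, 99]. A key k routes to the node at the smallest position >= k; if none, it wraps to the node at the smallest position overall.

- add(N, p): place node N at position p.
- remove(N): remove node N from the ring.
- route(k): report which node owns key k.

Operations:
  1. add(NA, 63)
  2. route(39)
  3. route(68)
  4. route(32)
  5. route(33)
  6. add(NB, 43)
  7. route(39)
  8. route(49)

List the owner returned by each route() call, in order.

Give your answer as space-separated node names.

Answer: NA NA NA NA NB NA

Derivation:
Op 1: add NA@63 -> ring=[63:NA]
Op 2: route key 39: smallest pos >= 39 is 63 -> NA
Op 3: route key 68: none >= 68, wrap to smallest pos 63 -> NA
Op 4: route key 32: smallest pos >= 32 is 63 -> NA
Op 5: route key 33: smallest pos >= 33 is 63 -> NA
Op 6: add NB@43 -> ring=[43:NB,63:NA]
Op 7: route key 39: smallest pos >= 39 is 43 -> NB
Op 8: route key 49: smallest pos >= 49 is 63 -> NA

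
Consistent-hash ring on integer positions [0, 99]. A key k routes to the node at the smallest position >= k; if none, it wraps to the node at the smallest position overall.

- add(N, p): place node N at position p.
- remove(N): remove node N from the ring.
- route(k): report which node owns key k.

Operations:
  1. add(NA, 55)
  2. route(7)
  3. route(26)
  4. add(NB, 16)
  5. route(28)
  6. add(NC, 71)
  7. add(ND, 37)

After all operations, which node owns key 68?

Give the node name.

Answer: NC

Derivation:
Op 1: add NA@55 -> ring=[55:NA]
Op 2: route key 7: smallest pos >= 7 is 55 -> NA
Op 3: route key 26: smallest pos >= 26 is 55 -> NA
Op 4: add NB@16 -> ring=[16:NB,55:NA]
Op 5: route key 28: smallest pos >= 28 is 55 -> NA
Op 6: add NC@71 -> ring=[16:NB,55:NA,71:NC]
Op 7: add ND@37 -> ring=[16:NB,37:ND,55:NA,71:NC]
Final route key 68: smallest pos >= 68 is 71 -> NC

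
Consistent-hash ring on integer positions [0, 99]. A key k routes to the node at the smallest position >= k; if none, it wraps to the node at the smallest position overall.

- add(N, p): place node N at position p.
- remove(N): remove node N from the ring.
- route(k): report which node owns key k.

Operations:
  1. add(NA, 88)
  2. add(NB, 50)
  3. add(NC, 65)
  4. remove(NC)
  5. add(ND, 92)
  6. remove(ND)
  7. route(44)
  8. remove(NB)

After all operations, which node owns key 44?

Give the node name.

Op 1: add NA@88 -> ring=[88:NA]
Op 2: add NB@50 -> ring=[50:NB,88:NA]
Op 3: add NC@65 -> ring=[50:NB,65:NC,88:NA]
Op 4: remove NC -> ring=[50:NB,88:NA]
Op 5: add ND@92 -> ring=[50:NB,88:NA,92:ND]
Op 6: remove ND -> ring=[50:NB,88:NA]
Op 7: route key 44: smallest pos >= 44 is 50 -> NB
Op 8: remove NB -> ring=[88:NA]
Final route key 44: smallest pos >= 44 is 88 -> NA

Answer: NA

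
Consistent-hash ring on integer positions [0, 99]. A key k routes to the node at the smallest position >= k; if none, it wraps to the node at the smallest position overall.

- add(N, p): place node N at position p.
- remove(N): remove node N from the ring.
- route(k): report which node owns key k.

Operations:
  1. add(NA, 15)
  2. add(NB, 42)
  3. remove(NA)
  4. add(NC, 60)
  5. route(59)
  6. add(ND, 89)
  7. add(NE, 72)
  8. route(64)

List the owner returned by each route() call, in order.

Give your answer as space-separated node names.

Answer: NC NE

Derivation:
Op 1: add NA@15 -> ring=[15:NA]
Op 2: add NB@42 -> ring=[15:NA,42:NB]
Op 3: remove NA -> ring=[42:NB]
Op 4: add NC@60 -> ring=[42:NB,60:NC]
Op 5: route key 59: smallest pos >= 59 is 60 -> NC
Op 6: add ND@89 -> ring=[42:NB,60:NC,89:ND]
Op 7: add NE@72 -> ring=[42:NB,60:NC,72:NE,89:ND]
Op 8: route key 64: smallest pos >= 64 is 72 -> NE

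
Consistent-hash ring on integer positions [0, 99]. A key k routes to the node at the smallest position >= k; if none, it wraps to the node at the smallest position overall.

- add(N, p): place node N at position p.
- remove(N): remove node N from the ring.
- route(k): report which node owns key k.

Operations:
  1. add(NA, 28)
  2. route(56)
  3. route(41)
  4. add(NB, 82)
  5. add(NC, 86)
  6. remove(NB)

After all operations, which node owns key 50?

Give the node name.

Answer: NC

Derivation:
Op 1: add NA@28 -> ring=[28:NA]
Op 2: route key 56: none >= 56, wrap to smallest pos 28 -> NA
Op 3: route key 41: none >= 41, wrap to smallest pos 28 -> NA
Op 4: add NB@82 -> ring=[28:NA,82:NB]
Op 5: add NC@86 -> ring=[28:NA,82:NB,86:NC]
Op 6: remove NB -> ring=[28:NA,86:NC]
Final route key 50: smallest pos >= 50 is 86 -> NC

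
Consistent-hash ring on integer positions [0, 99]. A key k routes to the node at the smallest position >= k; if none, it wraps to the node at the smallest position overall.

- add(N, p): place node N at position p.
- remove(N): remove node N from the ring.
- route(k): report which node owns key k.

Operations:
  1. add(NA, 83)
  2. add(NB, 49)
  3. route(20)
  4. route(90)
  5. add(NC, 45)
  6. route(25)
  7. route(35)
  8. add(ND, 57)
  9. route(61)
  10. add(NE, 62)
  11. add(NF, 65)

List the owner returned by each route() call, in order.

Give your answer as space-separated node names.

Op 1: add NA@83 -> ring=[83:NA]
Op 2: add NB@49 -> ring=[49:NB,83:NA]
Op 3: route key 20: smallest pos >= 20 is 49 -> NB
Op 4: route key 90: none >= 90, wrap to smallest pos 49 -> NB
Op 5: add NC@45 -> ring=[45:NC,49:NB,83:NA]
Op 6: route key 25: smallest pos >= 25 is 45 -> NC
Op 7: route key 35: smallest pos >= 35 is 45 -> NC
Op 8: add ND@57 -> ring=[45:NC,49:NB,57:ND,83:NA]
Op 9: route key 61: smallest pos >= 61 is 83 -> NA
Op 10: add NE@62 -> ring=[45:NC,49:NB,57:ND,62:NE,83:NA]
Op 11: add NF@65 -> ring=[45:NC,49:NB,57:ND,62:NE,65:NF,83:NA]

Answer: NB NB NC NC NA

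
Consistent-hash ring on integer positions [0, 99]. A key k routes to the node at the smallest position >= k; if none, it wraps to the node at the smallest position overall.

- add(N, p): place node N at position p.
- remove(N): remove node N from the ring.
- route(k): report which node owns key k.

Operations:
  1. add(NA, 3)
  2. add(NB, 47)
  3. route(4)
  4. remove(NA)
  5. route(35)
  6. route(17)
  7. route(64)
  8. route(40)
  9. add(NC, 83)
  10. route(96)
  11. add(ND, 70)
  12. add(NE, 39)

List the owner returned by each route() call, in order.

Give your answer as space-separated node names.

Op 1: add NA@3 -> ring=[3:NA]
Op 2: add NB@47 -> ring=[3:NA,47:NB]
Op 3: route key 4: smallest pos >= 4 is 47 -> NB
Op 4: remove NA -> ring=[47:NB]
Op 5: route key 35: smallest pos >= 35 is 47 -> NB
Op 6: route key 17: smallest pos >= 17 is 47 -> NB
Op 7: route key 64: none >= 64, wrap to smallest pos 47 -> NB
Op 8: route key 40: smallest pos >= 40 is 47 -> NB
Op 9: add NC@83 -> ring=[47:NB,83:NC]
Op 10: route key 96: none >= 96, wrap to smallest pos 47 -> NB
Op 11: add ND@70 -> ring=[47:NB,70:ND,83:NC]
Op 12: add NE@39 -> ring=[39:NE,47:NB,70:ND,83:NC]

Answer: NB NB NB NB NB NB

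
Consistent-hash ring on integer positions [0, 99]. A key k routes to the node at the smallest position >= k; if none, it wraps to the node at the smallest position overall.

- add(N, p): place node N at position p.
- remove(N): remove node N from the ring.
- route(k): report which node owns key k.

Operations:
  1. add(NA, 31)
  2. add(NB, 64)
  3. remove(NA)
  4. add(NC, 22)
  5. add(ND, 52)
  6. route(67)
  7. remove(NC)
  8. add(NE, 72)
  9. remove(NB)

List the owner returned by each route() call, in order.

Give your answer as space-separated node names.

Op 1: add NA@31 -> ring=[31:NA]
Op 2: add NB@64 -> ring=[31:NA,64:NB]
Op 3: remove NA -> ring=[64:NB]
Op 4: add NC@22 -> ring=[22:NC,64:NB]
Op 5: add ND@52 -> ring=[22:NC,52:ND,64:NB]
Op 6: route key 67: none >= 67, wrap to smallest pos 22 -> NC
Op 7: remove NC -> ring=[52:ND,64:NB]
Op 8: add NE@72 -> ring=[52:ND,64:NB,72:NE]
Op 9: remove NB -> ring=[52:ND,72:NE]

Answer: NC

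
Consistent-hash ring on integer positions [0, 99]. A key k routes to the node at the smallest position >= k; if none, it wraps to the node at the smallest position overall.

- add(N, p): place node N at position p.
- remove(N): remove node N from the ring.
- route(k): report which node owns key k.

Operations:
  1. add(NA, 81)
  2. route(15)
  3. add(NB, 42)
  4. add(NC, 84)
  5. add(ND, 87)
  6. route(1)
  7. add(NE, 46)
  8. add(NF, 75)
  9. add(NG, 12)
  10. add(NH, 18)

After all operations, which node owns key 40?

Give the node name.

Answer: NB

Derivation:
Op 1: add NA@81 -> ring=[81:NA]
Op 2: route key 15: smallest pos >= 15 is 81 -> NA
Op 3: add NB@42 -> ring=[42:NB,81:NA]
Op 4: add NC@84 -> ring=[42:NB,81:NA,84:NC]
Op 5: add ND@87 -> ring=[42:NB,81:NA,84:NC,87:ND]
Op 6: route key 1: smallest pos >= 1 is 42 -> NB
Op 7: add NE@46 -> ring=[42:NB,46:NE,81:NA,84:NC,87:ND]
Op 8: add NF@75 -> ring=[42:NB,46:NE,75:NF,81:NA,84:NC,87:ND]
Op 9: add NG@12 -> ring=[12:NG,42:NB,46:NE,75:NF,81:NA,84:NC,87:ND]
Op 10: add NH@18 -> ring=[12:NG,18:NH,42:NB,46:NE,75:NF,81:NA,84:NC,87:ND]
Final route key 40: smallest pos >= 40 is 42 -> NB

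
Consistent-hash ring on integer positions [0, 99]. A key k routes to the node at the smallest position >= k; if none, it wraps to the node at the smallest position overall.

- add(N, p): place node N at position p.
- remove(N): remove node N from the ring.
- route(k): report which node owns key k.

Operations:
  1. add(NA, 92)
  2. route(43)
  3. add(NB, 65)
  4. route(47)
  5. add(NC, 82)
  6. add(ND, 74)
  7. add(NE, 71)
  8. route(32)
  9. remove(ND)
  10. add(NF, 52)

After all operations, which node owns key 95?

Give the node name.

Answer: NF

Derivation:
Op 1: add NA@92 -> ring=[92:NA]
Op 2: route key 43: smallest pos >= 43 is 92 -> NA
Op 3: add NB@65 -> ring=[65:NB,92:NA]
Op 4: route key 47: smallest pos >= 47 is 65 -> NB
Op 5: add NC@82 -> ring=[65:NB,82:NC,92:NA]
Op 6: add ND@74 -> ring=[65:NB,74:ND,82:NC,92:NA]
Op 7: add NE@71 -> ring=[65:NB,71:NE,74:ND,82:NC,92:NA]
Op 8: route key 32: smallest pos >= 32 is 65 -> NB
Op 9: remove ND -> ring=[65:NB,71:NE,82:NC,92:NA]
Op 10: add NF@52 -> ring=[52:NF,65:NB,71:NE,82:NC,92:NA]
Final route key 95: none >= 95, wrap to smallest pos 52 -> NF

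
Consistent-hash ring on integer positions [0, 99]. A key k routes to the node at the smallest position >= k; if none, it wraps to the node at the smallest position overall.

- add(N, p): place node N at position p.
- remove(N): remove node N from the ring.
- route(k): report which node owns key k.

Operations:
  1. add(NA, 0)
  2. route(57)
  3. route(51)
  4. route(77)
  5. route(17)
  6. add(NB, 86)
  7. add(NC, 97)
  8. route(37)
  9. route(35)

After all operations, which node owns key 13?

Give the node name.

Op 1: add NA@0 -> ring=[0:NA]
Op 2: route key 57: none >= 57, wrap to smallest pos 0 -> NA
Op 3: route key 51: none >= 51, wrap to smallest pos 0 -> NA
Op 4: route key 77: none >= 77, wrap to smallest pos 0 -> NA
Op 5: route key 17: none >= 17, wrap to smallest pos 0 -> NA
Op 6: add NB@86 -> ring=[0:NA,86:NB]
Op 7: add NC@97 -> ring=[0:NA,86:NB,97:NC]
Op 8: route key 37: smallest pos >= 37 is 86 -> NB
Op 9: route key 35: smallest pos >= 35 is 86 -> NB
Final route key 13: smallest pos >= 13 is 86 -> NB

Answer: NB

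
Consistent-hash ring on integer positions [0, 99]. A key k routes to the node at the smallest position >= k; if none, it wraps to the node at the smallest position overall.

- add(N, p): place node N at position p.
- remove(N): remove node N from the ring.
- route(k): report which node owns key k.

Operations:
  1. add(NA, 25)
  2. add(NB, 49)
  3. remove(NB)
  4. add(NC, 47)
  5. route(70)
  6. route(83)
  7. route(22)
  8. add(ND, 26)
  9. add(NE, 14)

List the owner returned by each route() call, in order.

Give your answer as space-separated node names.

Op 1: add NA@25 -> ring=[25:NA]
Op 2: add NB@49 -> ring=[25:NA,49:NB]
Op 3: remove NB -> ring=[25:NA]
Op 4: add NC@47 -> ring=[25:NA,47:NC]
Op 5: route key 70: none >= 70, wrap to smallest pos 25 -> NA
Op 6: route key 83: none >= 83, wrap to smallest pos 25 -> NA
Op 7: route key 22: smallest pos >= 22 is 25 -> NA
Op 8: add ND@26 -> ring=[25:NA,26:ND,47:NC]
Op 9: add NE@14 -> ring=[14:NE,25:NA,26:ND,47:NC]

Answer: NA NA NA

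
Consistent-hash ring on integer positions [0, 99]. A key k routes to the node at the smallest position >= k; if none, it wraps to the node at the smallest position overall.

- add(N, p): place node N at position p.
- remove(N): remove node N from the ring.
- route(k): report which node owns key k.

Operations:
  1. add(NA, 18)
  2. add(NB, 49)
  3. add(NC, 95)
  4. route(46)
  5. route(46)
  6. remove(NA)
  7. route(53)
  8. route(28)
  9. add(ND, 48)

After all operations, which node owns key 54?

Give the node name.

Answer: NC

Derivation:
Op 1: add NA@18 -> ring=[18:NA]
Op 2: add NB@49 -> ring=[18:NA,49:NB]
Op 3: add NC@95 -> ring=[18:NA,49:NB,95:NC]
Op 4: route key 46: smallest pos >= 46 is 49 -> NB
Op 5: route key 46: smallest pos >= 46 is 49 -> NB
Op 6: remove NA -> ring=[49:NB,95:NC]
Op 7: route key 53: smallest pos >= 53 is 95 -> NC
Op 8: route key 28: smallest pos >= 28 is 49 -> NB
Op 9: add ND@48 -> ring=[48:ND,49:NB,95:NC]
Final route key 54: smallest pos >= 54 is 95 -> NC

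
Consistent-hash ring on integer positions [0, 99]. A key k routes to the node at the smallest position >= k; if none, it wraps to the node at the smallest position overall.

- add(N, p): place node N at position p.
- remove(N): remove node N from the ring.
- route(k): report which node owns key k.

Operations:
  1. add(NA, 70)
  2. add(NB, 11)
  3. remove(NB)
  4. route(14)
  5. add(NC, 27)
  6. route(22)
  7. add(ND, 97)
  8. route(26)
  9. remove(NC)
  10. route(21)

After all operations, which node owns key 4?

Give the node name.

Answer: NA

Derivation:
Op 1: add NA@70 -> ring=[70:NA]
Op 2: add NB@11 -> ring=[11:NB,70:NA]
Op 3: remove NB -> ring=[70:NA]
Op 4: route key 14: smallest pos >= 14 is 70 -> NA
Op 5: add NC@27 -> ring=[27:NC,70:NA]
Op 6: route key 22: smallest pos >= 22 is 27 -> NC
Op 7: add ND@97 -> ring=[27:NC,70:NA,97:ND]
Op 8: route key 26: smallest pos >= 26 is 27 -> NC
Op 9: remove NC -> ring=[70:NA,97:ND]
Op 10: route key 21: smallest pos >= 21 is 70 -> NA
Final route key 4: smallest pos >= 4 is 70 -> NA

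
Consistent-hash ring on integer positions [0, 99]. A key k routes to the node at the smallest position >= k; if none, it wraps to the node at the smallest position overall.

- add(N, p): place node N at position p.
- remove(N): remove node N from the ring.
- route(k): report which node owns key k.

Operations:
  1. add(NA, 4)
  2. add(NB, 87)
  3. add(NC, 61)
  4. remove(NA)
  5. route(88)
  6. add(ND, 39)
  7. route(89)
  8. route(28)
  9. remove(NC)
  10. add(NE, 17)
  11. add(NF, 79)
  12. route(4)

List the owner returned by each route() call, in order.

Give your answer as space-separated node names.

Answer: NC ND ND NE

Derivation:
Op 1: add NA@4 -> ring=[4:NA]
Op 2: add NB@87 -> ring=[4:NA,87:NB]
Op 3: add NC@61 -> ring=[4:NA,61:NC,87:NB]
Op 4: remove NA -> ring=[61:NC,87:NB]
Op 5: route key 88: none >= 88, wrap to smallest pos 61 -> NC
Op 6: add ND@39 -> ring=[39:ND,61:NC,87:NB]
Op 7: route key 89: none >= 89, wrap to smallest pos 39 -> ND
Op 8: route key 28: smallest pos >= 28 is 39 -> ND
Op 9: remove NC -> ring=[39:ND,87:NB]
Op 10: add NE@17 -> ring=[17:NE,39:ND,87:NB]
Op 11: add NF@79 -> ring=[17:NE,39:ND,79:NF,87:NB]
Op 12: route key 4: smallest pos >= 4 is 17 -> NE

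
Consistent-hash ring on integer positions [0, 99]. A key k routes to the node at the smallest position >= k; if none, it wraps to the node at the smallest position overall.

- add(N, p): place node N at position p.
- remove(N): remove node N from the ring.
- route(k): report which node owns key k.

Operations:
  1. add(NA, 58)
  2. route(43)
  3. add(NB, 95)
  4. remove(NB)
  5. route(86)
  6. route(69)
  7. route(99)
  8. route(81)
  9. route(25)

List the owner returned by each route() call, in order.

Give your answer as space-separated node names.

Op 1: add NA@58 -> ring=[58:NA]
Op 2: route key 43: smallest pos >= 43 is 58 -> NA
Op 3: add NB@95 -> ring=[58:NA,95:NB]
Op 4: remove NB -> ring=[58:NA]
Op 5: route key 86: none >= 86, wrap to smallest pos 58 -> NA
Op 6: route key 69: none >= 69, wrap to smallest pos 58 -> NA
Op 7: route key 99: none >= 99, wrap to smallest pos 58 -> NA
Op 8: route key 81: none >= 81, wrap to smallest pos 58 -> NA
Op 9: route key 25: smallest pos >= 25 is 58 -> NA

Answer: NA NA NA NA NA NA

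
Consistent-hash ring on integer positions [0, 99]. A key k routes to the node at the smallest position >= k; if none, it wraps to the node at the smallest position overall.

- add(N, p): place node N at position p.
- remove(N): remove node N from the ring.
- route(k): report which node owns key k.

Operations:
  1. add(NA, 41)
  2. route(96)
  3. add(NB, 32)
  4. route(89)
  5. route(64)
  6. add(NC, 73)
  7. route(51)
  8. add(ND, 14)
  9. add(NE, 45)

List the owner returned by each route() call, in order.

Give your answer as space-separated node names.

Op 1: add NA@41 -> ring=[41:NA]
Op 2: route key 96: none >= 96, wrap to smallest pos 41 -> NA
Op 3: add NB@32 -> ring=[32:NB,41:NA]
Op 4: route key 89: none >= 89, wrap to smallest pos 32 -> NB
Op 5: route key 64: none >= 64, wrap to smallest pos 32 -> NB
Op 6: add NC@73 -> ring=[32:NB,41:NA,73:NC]
Op 7: route key 51: smallest pos >= 51 is 73 -> NC
Op 8: add ND@14 -> ring=[14:ND,32:NB,41:NA,73:NC]
Op 9: add NE@45 -> ring=[14:ND,32:NB,41:NA,45:NE,73:NC]

Answer: NA NB NB NC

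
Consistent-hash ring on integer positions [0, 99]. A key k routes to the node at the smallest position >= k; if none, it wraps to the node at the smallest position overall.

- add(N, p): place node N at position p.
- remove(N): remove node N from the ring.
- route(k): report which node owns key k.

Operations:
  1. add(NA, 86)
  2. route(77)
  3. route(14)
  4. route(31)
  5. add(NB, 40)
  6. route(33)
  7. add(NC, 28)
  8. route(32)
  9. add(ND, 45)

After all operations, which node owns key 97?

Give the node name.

Answer: NC

Derivation:
Op 1: add NA@86 -> ring=[86:NA]
Op 2: route key 77: smallest pos >= 77 is 86 -> NA
Op 3: route key 14: smallest pos >= 14 is 86 -> NA
Op 4: route key 31: smallest pos >= 31 is 86 -> NA
Op 5: add NB@40 -> ring=[40:NB,86:NA]
Op 6: route key 33: smallest pos >= 33 is 40 -> NB
Op 7: add NC@28 -> ring=[28:NC,40:NB,86:NA]
Op 8: route key 32: smallest pos >= 32 is 40 -> NB
Op 9: add ND@45 -> ring=[28:NC,40:NB,45:ND,86:NA]
Final route key 97: none >= 97, wrap to smallest pos 28 -> NC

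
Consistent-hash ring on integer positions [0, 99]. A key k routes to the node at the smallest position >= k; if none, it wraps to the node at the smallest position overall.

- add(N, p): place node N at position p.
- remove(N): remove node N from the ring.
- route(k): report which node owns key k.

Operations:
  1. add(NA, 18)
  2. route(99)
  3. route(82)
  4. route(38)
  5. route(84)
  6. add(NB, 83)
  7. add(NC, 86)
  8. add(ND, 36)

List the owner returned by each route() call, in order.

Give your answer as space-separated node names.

Answer: NA NA NA NA

Derivation:
Op 1: add NA@18 -> ring=[18:NA]
Op 2: route key 99: none >= 99, wrap to smallest pos 18 -> NA
Op 3: route key 82: none >= 82, wrap to smallest pos 18 -> NA
Op 4: route key 38: none >= 38, wrap to smallest pos 18 -> NA
Op 5: route key 84: none >= 84, wrap to smallest pos 18 -> NA
Op 6: add NB@83 -> ring=[18:NA,83:NB]
Op 7: add NC@86 -> ring=[18:NA,83:NB,86:NC]
Op 8: add ND@36 -> ring=[18:NA,36:ND,83:NB,86:NC]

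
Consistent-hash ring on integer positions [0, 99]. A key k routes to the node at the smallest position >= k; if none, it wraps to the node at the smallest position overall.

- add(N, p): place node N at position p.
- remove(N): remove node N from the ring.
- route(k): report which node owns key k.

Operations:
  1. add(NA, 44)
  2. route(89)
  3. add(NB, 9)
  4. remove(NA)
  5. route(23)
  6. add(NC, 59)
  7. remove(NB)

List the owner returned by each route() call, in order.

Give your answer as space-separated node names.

Answer: NA NB

Derivation:
Op 1: add NA@44 -> ring=[44:NA]
Op 2: route key 89: none >= 89, wrap to smallest pos 44 -> NA
Op 3: add NB@9 -> ring=[9:NB,44:NA]
Op 4: remove NA -> ring=[9:NB]
Op 5: route key 23: none >= 23, wrap to smallest pos 9 -> NB
Op 6: add NC@59 -> ring=[9:NB,59:NC]
Op 7: remove NB -> ring=[59:NC]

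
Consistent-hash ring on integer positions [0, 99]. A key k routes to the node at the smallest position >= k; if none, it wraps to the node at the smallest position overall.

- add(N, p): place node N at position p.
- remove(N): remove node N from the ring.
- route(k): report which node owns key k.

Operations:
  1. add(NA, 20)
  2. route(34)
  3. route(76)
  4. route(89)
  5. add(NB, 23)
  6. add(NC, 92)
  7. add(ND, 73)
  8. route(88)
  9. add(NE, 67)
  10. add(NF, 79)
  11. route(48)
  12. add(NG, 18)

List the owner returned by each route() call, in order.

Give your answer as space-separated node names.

Op 1: add NA@20 -> ring=[20:NA]
Op 2: route key 34: none >= 34, wrap to smallest pos 20 -> NA
Op 3: route key 76: none >= 76, wrap to smallest pos 20 -> NA
Op 4: route key 89: none >= 89, wrap to smallest pos 20 -> NA
Op 5: add NB@23 -> ring=[20:NA,23:NB]
Op 6: add NC@92 -> ring=[20:NA,23:NB,92:NC]
Op 7: add ND@73 -> ring=[20:NA,23:NB,73:ND,92:NC]
Op 8: route key 88: smallest pos >= 88 is 92 -> NC
Op 9: add NE@67 -> ring=[20:NA,23:NB,67:NE,73:ND,92:NC]
Op 10: add NF@79 -> ring=[20:NA,23:NB,67:NE,73:ND,79:NF,92:NC]
Op 11: route key 48: smallest pos >= 48 is 67 -> NE
Op 12: add NG@18 -> ring=[18:NG,20:NA,23:NB,67:NE,73:ND,79:NF,92:NC]

Answer: NA NA NA NC NE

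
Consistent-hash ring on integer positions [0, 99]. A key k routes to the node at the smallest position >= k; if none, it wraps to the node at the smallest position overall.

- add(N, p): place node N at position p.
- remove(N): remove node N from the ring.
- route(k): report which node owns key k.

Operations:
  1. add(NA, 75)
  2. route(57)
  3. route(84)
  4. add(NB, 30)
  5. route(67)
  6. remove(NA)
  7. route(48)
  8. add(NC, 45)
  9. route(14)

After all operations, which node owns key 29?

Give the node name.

Answer: NB

Derivation:
Op 1: add NA@75 -> ring=[75:NA]
Op 2: route key 57: smallest pos >= 57 is 75 -> NA
Op 3: route key 84: none >= 84, wrap to smallest pos 75 -> NA
Op 4: add NB@30 -> ring=[30:NB,75:NA]
Op 5: route key 67: smallest pos >= 67 is 75 -> NA
Op 6: remove NA -> ring=[30:NB]
Op 7: route key 48: none >= 48, wrap to smallest pos 30 -> NB
Op 8: add NC@45 -> ring=[30:NB,45:NC]
Op 9: route key 14: smallest pos >= 14 is 30 -> NB
Final route key 29: smallest pos >= 29 is 30 -> NB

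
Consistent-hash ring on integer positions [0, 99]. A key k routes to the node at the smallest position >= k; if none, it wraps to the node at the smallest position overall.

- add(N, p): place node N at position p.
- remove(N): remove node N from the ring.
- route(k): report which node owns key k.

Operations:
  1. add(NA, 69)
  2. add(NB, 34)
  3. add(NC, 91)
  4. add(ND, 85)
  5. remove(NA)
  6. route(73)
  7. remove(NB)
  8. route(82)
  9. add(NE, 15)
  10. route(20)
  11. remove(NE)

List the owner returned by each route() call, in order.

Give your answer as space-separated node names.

Op 1: add NA@69 -> ring=[69:NA]
Op 2: add NB@34 -> ring=[34:NB,69:NA]
Op 3: add NC@91 -> ring=[34:NB,69:NA,91:NC]
Op 4: add ND@85 -> ring=[34:NB,69:NA,85:ND,91:NC]
Op 5: remove NA -> ring=[34:NB,85:ND,91:NC]
Op 6: route key 73: smallest pos >= 73 is 85 -> ND
Op 7: remove NB -> ring=[85:ND,91:NC]
Op 8: route key 82: smallest pos >= 82 is 85 -> ND
Op 9: add NE@15 -> ring=[15:NE,85:ND,91:NC]
Op 10: route key 20: smallest pos >= 20 is 85 -> ND
Op 11: remove NE -> ring=[85:ND,91:NC]

Answer: ND ND ND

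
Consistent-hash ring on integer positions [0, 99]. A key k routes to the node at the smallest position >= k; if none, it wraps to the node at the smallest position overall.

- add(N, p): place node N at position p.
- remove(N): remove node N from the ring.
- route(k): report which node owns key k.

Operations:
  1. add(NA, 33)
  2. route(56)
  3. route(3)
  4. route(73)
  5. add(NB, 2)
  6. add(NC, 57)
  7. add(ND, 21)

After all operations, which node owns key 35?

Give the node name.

Answer: NC

Derivation:
Op 1: add NA@33 -> ring=[33:NA]
Op 2: route key 56: none >= 56, wrap to smallest pos 33 -> NA
Op 3: route key 3: smallest pos >= 3 is 33 -> NA
Op 4: route key 73: none >= 73, wrap to smallest pos 33 -> NA
Op 5: add NB@2 -> ring=[2:NB,33:NA]
Op 6: add NC@57 -> ring=[2:NB,33:NA,57:NC]
Op 7: add ND@21 -> ring=[2:NB,21:ND,33:NA,57:NC]
Final route key 35: smallest pos >= 35 is 57 -> NC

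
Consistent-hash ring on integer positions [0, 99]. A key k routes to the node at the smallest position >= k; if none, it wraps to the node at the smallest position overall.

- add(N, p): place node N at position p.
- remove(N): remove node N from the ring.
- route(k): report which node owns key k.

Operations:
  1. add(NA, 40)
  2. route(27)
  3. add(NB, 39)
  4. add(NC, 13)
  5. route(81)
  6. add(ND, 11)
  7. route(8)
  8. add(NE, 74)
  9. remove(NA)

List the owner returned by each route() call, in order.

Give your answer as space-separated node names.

Answer: NA NC ND

Derivation:
Op 1: add NA@40 -> ring=[40:NA]
Op 2: route key 27: smallest pos >= 27 is 40 -> NA
Op 3: add NB@39 -> ring=[39:NB,40:NA]
Op 4: add NC@13 -> ring=[13:NC,39:NB,40:NA]
Op 5: route key 81: none >= 81, wrap to smallest pos 13 -> NC
Op 6: add ND@11 -> ring=[11:ND,13:NC,39:NB,40:NA]
Op 7: route key 8: smallest pos >= 8 is 11 -> ND
Op 8: add NE@74 -> ring=[11:ND,13:NC,39:NB,40:NA,74:NE]
Op 9: remove NA -> ring=[11:ND,13:NC,39:NB,74:NE]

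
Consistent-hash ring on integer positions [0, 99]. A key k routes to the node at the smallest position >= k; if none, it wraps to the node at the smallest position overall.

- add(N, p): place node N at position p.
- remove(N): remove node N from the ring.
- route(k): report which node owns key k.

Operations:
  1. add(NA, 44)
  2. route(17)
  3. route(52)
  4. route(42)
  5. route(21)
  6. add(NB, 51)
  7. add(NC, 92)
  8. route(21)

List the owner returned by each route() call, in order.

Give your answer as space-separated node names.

Op 1: add NA@44 -> ring=[44:NA]
Op 2: route key 17: smallest pos >= 17 is 44 -> NA
Op 3: route key 52: none >= 52, wrap to smallest pos 44 -> NA
Op 4: route key 42: smallest pos >= 42 is 44 -> NA
Op 5: route key 21: smallest pos >= 21 is 44 -> NA
Op 6: add NB@51 -> ring=[44:NA,51:NB]
Op 7: add NC@92 -> ring=[44:NA,51:NB,92:NC]
Op 8: route key 21: smallest pos >= 21 is 44 -> NA

Answer: NA NA NA NA NA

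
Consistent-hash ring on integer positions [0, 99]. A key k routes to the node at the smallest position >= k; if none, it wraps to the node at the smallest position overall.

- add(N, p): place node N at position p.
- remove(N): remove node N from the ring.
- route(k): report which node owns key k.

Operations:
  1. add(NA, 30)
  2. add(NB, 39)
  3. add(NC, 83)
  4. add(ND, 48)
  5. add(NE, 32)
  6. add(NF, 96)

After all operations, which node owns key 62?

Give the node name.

Op 1: add NA@30 -> ring=[30:NA]
Op 2: add NB@39 -> ring=[30:NA,39:NB]
Op 3: add NC@83 -> ring=[30:NA,39:NB,83:NC]
Op 4: add ND@48 -> ring=[30:NA,39:NB,48:ND,83:NC]
Op 5: add NE@32 -> ring=[30:NA,32:NE,39:NB,48:ND,83:NC]
Op 6: add NF@96 -> ring=[30:NA,32:NE,39:NB,48:ND,83:NC,96:NF]
Final route key 62: smallest pos >= 62 is 83 -> NC

Answer: NC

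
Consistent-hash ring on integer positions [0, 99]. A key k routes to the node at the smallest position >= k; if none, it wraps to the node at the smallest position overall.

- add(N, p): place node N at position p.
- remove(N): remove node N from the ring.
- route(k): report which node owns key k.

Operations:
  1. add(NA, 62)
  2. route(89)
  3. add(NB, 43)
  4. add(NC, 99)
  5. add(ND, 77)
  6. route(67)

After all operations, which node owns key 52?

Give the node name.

Answer: NA

Derivation:
Op 1: add NA@62 -> ring=[62:NA]
Op 2: route key 89: none >= 89, wrap to smallest pos 62 -> NA
Op 3: add NB@43 -> ring=[43:NB,62:NA]
Op 4: add NC@99 -> ring=[43:NB,62:NA,99:NC]
Op 5: add ND@77 -> ring=[43:NB,62:NA,77:ND,99:NC]
Op 6: route key 67: smallest pos >= 67 is 77 -> ND
Final route key 52: smallest pos >= 52 is 62 -> NA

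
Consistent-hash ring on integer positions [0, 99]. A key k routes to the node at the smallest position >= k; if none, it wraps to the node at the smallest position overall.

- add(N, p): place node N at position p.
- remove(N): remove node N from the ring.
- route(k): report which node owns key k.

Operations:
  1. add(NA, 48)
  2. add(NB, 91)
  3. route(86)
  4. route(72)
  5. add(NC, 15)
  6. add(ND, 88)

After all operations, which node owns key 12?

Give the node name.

Op 1: add NA@48 -> ring=[48:NA]
Op 2: add NB@91 -> ring=[48:NA,91:NB]
Op 3: route key 86: smallest pos >= 86 is 91 -> NB
Op 4: route key 72: smallest pos >= 72 is 91 -> NB
Op 5: add NC@15 -> ring=[15:NC,48:NA,91:NB]
Op 6: add ND@88 -> ring=[15:NC,48:NA,88:ND,91:NB]
Final route key 12: smallest pos >= 12 is 15 -> NC

Answer: NC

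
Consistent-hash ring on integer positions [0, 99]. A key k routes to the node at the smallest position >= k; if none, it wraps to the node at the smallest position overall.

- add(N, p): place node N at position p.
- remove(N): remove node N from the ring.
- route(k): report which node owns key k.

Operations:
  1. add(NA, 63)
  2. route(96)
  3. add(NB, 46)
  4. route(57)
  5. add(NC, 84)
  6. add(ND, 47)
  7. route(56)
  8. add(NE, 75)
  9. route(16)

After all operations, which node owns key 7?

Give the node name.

Answer: NB

Derivation:
Op 1: add NA@63 -> ring=[63:NA]
Op 2: route key 96: none >= 96, wrap to smallest pos 63 -> NA
Op 3: add NB@46 -> ring=[46:NB,63:NA]
Op 4: route key 57: smallest pos >= 57 is 63 -> NA
Op 5: add NC@84 -> ring=[46:NB,63:NA,84:NC]
Op 6: add ND@47 -> ring=[46:NB,47:ND,63:NA,84:NC]
Op 7: route key 56: smallest pos >= 56 is 63 -> NA
Op 8: add NE@75 -> ring=[46:NB,47:ND,63:NA,75:NE,84:NC]
Op 9: route key 16: smallest pos >= 16 is 46 -> NB
Final route key 7: smallest pos >= 7 is 46 -> NB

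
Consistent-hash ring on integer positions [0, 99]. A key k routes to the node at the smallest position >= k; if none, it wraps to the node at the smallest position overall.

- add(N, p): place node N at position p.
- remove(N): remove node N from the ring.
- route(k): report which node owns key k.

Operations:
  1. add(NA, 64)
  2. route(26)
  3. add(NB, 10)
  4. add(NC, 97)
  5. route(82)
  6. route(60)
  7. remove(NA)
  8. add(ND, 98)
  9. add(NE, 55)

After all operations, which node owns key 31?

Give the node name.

Op 1: add NA@64 -> ring=[64:NA]
Op 2: route key 26: smallest pos >= 26 is 64 -> NA
Op 3: add NB@10 -> ring=[10:NB,64:NA]
Op 4: add NC@97 -> ring=[10:NB,64:NA,97:NC]
Op 5: route key 82: smallest pos >= 82 is 97 -> NC
Op 6: route key 60: smallest pos >= 60 is 64 -> NA
Op 7: remove NA -> ring=[10:NB,97:NC]
Op 8: add ND@98 -> ring=[10:NB,97:NC,98:ND]
Op 9: add NE@55 -> ring=[10:NB,55:NE,97:NC,98:ND]
Final route key 31: smallest pos >= 31 is 55 -> NE

Answer: NE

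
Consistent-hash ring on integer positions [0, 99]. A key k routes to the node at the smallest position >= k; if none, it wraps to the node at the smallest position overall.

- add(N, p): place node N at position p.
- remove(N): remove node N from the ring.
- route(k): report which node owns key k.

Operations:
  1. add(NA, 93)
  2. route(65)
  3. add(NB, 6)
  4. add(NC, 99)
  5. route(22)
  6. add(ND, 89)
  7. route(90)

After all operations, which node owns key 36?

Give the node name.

Op 1: add NA@93 -> ring=[93:NA]
Op 2: route key 65: smallest pos >= 65 is 93 -> NA
Op 3: add NB@6 -> ring=[6:NB,93:NA]
Op 4: add NC@99 -> ring=[6:NB,93:NA,99:NC]
Op 5: route key 22: smallest pos >= 22 is 93 -> NA
Op 6: add ND@89 -> ring=[6:NB,89:ND,93:NA,99:NC]
Op 7: route key 90: smallest pos >= 90 is 93 -> NA
Final route key 36: smallest pos >= 36 is 89 -> ND

Answer: ND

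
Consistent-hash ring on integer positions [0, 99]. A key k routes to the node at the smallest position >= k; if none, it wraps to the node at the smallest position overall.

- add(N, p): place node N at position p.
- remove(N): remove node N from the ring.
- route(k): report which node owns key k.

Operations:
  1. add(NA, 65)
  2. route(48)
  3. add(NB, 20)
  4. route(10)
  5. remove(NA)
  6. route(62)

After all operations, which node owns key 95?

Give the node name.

Op 1: add NA@65 -> ring=[65:NA]
Op 2: route key 48: smallest pos >= 48 is 65 -> NA
Op 3: add NB@20 -> ring=[20:NB,65:NA]
Op 4: route key 10: smallest pos >= 10 is 20 -> NB
Op 5: remove NA -> ring=[20:NB]
Op 6: route key 62: none >= 62, wrap to smallest pos 20 -> NB
Final route key 95: none >= 95, wrap to smallest pos 20 -> NB

Answer: NB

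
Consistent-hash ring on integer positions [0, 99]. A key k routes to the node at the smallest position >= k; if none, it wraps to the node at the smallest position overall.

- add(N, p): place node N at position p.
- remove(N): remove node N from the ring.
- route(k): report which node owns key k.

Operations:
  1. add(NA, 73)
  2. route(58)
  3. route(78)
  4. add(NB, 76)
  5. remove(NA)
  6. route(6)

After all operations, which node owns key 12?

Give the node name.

Answer: NB

Derivation:
Op 1: add NA@73 -> ring=[73:NA]
Op 2: route key 58: smallest pos >= 58 is 73 -> NA
Op 3: route key 78: none >= 78, wrap to smallest pos 73 -> NA
Op 4: add NB@76 -> ring=[73:NA,76:NB]
Op 5: remove NA -> ring=[76:NB]
Op 6: route key 6: smallest pos >= 6 is 76 -> NB
Final route key 12: smallest pos >= 12 is 76 -> NB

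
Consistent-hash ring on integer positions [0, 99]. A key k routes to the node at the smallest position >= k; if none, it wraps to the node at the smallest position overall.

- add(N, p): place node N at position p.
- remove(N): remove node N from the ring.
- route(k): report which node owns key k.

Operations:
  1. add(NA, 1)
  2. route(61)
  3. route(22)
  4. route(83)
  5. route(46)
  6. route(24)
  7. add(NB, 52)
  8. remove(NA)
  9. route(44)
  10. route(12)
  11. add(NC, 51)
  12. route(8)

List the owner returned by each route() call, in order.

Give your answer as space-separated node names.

Op 1: add NA@1 -> ring=[1:NA]
Op 2: route key 61: none >= 61, wrap to smallest pos 1 -> NA
Op 3: route key 22: none >= 22, wrap to smallest pos 1 -> NA
Op 4: route key 83: none >= 83, wrap to smallest pos 1 -> NA
Op 5: route key 46: none >= 46, wrap to smallest pos 1 -> NA
Op 6: route key 24: none >= 24, wrap to smallest pos 1 -> NA
Op 7: add NB@52 -> ring=[1:NA,52:NB]
Op 8: remove NA -> ring=[52:NB]
Op 9: route key 44: smallest pos >= 44 is 52 -> NB
Op 10: route key 12: smallest pos >= 12 is 52 -> NB
Op 11: add NC@51 -> ring=[51:NC,52:NB]
Op 12: route key 8: smallest pos >= 8 is 51 -> NC

Answer: NA NA NA NA NA NB NB NC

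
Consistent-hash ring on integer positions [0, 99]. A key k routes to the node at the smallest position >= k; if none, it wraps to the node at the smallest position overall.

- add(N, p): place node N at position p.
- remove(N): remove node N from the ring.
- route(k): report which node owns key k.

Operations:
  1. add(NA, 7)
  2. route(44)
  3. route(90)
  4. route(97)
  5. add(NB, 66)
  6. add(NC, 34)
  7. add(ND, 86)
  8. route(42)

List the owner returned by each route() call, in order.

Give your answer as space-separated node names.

Op 1: add NA@7 -> ring=[7:NA]
Op 2: route key 44: none >= 44, wrap to smallest pos 7 -> NA
Op 3: route key 90: none >= 90, wrap to smallest pos 7 -> NA
Op 4: route key 97: none >= 97, wrap to smallest pos 7 -> NA
Op 5: add NB@66 -> ring=[7:NA,66:NB]
Op 6: add NC@34 -> ring=[7:NA,34:NC,66:NB]
Op 7: add ND@86 -> ring=[7:NA,34:NC,66:NB,86:ND]
Op 8: route key 42: smallest pos >= 42 is 66 -> NB

Answer: NA NA NA NB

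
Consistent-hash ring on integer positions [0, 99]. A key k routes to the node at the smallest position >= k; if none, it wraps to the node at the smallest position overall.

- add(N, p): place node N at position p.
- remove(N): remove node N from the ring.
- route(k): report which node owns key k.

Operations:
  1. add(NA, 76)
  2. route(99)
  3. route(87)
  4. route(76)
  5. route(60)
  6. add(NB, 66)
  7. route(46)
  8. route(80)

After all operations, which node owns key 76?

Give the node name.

Op 1: add NA@76 -> ring=[76:NA]
Op 2: route key 99: none >= 99, wrap to smallest pos 76 -> NA
Op 3: route key 87: none >= 87, wrap to smallest pos 76 -> NA
Op 4: route key 76: smallest pos >= 76 is 76 -> NA
Op 5: route key 60: smallest pos >= 60 is 76 -> NA
Op 6: add NB@66 -> ring=[66:NB,76:NA]
Op 7: route key 46: smallest pos >= 46 is 66 -> NB
Op 8: route key 80: none >= 80, wrap to smallest pos 66 -> NB
Final route key 76: smallest pos >= 76 is 76 -> NA

Answer: NA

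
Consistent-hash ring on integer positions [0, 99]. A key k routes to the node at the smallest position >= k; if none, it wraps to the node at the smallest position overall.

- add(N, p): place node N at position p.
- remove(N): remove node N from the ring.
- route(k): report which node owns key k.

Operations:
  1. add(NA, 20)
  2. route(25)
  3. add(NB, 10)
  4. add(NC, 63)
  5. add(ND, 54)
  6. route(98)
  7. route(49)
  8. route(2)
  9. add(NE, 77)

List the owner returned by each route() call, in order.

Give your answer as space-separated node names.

Answer: NA NB ND NB

Derivation:
Op 1: add NA@20 -> ring=[20:NA]
Op 2: route key 25: none >= 25, wrap to smallest pos 20 -> NA
Op 3: add NB@10 -> ring=[10:NB,20:NA]
Op 4: add NC@63 -> ring=[10:NB,20:NA,63:NC]
Op 5: add ND@54 -> ring=[10:NB,20:NA,54:ND,63:NC]
Op 6: route key 98: none >= 98, wrap to smallest pos 10 -> NB
Op 7: route key 49: smallest pos >= 49 is 54 -> ND
Op 8: route key 2: smallest pos >= 2 is 10 -> NB
Op 9: add NE@77 -> ring=[10:NB,20:NA,54:ND,63:NC,77:NE]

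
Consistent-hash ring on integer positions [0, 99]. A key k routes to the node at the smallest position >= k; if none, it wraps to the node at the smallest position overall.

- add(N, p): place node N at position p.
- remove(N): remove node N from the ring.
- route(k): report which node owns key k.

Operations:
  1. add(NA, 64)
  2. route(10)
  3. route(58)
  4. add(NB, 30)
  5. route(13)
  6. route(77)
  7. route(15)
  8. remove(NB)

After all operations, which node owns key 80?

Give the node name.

Answer: NA

Derivation:
Op 1: add NA@64 -> ring=[64:NA]
Op 2: route key 10: smallest pos >= 10 is 64 -> NA
Op 3: route key 58: smallest pos >= 58 is 64 -> NA
Op 4: add NB@30 -> ring=[30:NB,64:NA]
Op 5: route key 13: smallest pos >= 13 is 30 -> NB
Op 6: route key 77: none >= 77, wrap to smallest pos 30 -> NB
Op 7: route key 15: smallest pos >= 15 is 30 -> NB
Op 8: remove NB -> ring=[64:NA]
Final route key 80: none >= 80, wrap to smallest pos 64 -> NA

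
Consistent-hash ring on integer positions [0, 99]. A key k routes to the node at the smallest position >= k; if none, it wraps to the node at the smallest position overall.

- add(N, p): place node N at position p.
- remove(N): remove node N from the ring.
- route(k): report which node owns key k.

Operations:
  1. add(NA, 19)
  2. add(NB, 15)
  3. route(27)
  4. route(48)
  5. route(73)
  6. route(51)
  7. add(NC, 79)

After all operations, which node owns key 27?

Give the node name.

Op 1: add NA@19 -> ring=[19:NA]
Op 2: add NB@15 -> ring=[15:NB,19:NA]
Op 3: route key 27: none >= 27, wrap to smallest pos 15 -> NB
Op 4: route key 48: none >= 48, wrap to smallest pos 15 -> NB
Op 5: route key 73: none >= 73, wrap to smallest pos 15 -> NB
Op 6: route key 51: none >= 51, wrap to smallest pos 15 -> NB
Op 7: add NC@79 -> ring=[15:NB,19:NA,79:NC]
Final route key 27: smallest pos >= 27 is 79 -> NC

Answer: NC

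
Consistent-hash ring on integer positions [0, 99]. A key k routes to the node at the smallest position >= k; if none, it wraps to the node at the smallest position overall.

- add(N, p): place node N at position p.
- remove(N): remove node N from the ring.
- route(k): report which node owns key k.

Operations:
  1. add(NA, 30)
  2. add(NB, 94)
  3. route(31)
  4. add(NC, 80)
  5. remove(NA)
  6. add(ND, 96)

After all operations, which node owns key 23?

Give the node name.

Op 1: add NA@30 -> ring=[30:NA]
Op 2: add NB@94 -> ring=[30:NA,94:NB]
Op 3: route key 31: smallest pos >= 31 is 94 -> NB
Op 4: add NC@80 -> ring=[30:NA,80:NC,94:NB]
Op 5: remove NA -> ring=[80:NC,94:NB]
Op 6: add ND@96 -> ring=[80:NC,94:NB,96:ND]
Final route key 23: smallest pos >= 23 is 80 -> NC

Answer: NC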